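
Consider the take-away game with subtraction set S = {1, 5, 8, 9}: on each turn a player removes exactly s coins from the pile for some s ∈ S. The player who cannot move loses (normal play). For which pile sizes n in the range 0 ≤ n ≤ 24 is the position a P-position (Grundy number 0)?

0, 2, 4, 6, 16, 18, 20, 22

n :  0  1  2  3  4  5  6  7  8  9 10 11 12 13 14 15 16 17 18 19 20 21 22 23 24
G :  0  1  0  1  0  1  0  1  2  3  2  3  2  3  2  3  0  1  0  1  0  1  0  1  2
P-positions are exactly the n with G(n) = 0.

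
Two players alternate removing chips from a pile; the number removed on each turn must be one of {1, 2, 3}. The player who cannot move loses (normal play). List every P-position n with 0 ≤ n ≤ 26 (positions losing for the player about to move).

G(0) = 0
G(1) = mex{0} = 1
G(2) = mex{1,0} = 2
G(3) = mex{2,1,0} = 3
G(4) = mex{3,2,1} = 0
G(5) = mex{0,3,2} = 1
G(6) = mex{1,0,3} = 2
G(7) = mex{2,1,0} = 3
G(8) = mex{3,2,1} = 0
G(9) = mex{0,3,2} = 1
G(10) = mex{1,0,3} = 2
G(11) = mex{2,1,0} = 3
G(12) = mex{3,2,1} = 0
G(13) = mex{0,3,2} = 1
G(14) = mex{1,0,3} = 2
G(15) = mex{2,1,0} = 3
G(16) = mex{3,2,1} = 0
G(17) = mex{0,3,2} = 1
G(18) = mex{1,0,3} = 2
G(19) = mex{2,1,0} = 3
G(20) = mex{3,2,1} = 0
G(21) = mex{0,3,2} = 1
G(22) = mex{1,0,3} = 2
G(23) = mex{2,1,0} = 3
G(24) = mex{3,2,1} = 0
G(25) = mex{0,3,2} = 1
G(26) = mex{1,0,3} = 2
P-positions are exactly the n with G(n) = 0.

0, 4, 8, 12, 16, 20, 24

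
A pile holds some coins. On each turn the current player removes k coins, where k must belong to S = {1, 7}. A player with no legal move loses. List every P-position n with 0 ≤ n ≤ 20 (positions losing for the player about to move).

n :  0  1  2  3  4  5  6  7  8  9 10 11 12 13 14 15 16 17 18 19 20
G :  0  1  0  1  0  1  0  1  0  1  0  1  0  1  0  1  0  1  0  1  0
P-positions are exactly the n with G(n) = 0.

0, 2, 4, 6, 8, 10, 12, 14, 16, 18, 20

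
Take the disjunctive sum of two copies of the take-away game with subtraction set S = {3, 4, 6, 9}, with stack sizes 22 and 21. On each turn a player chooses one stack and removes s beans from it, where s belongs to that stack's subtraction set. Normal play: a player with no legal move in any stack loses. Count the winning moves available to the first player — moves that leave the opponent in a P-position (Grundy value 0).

0

All stacks use S = {3, 4, 6, 9}:
G(0) = 0
G(1) = mex{} = 0
G(2) = mex{} = 0
G(3) = mex{0} = 1
G(4) = mex{0,0} = 1
G(5) = mex{0,0} = 1
G(6) = mex{1,0,0} = 2
G(7) = mex{1,1,0} = 2
G(8) = mex{1,1,0} = 2
G(9) = mex{2,1,1,0} = 3
G(10) = mex{2,2,1,0} = 3
G(11) = mex{2,2,1,0} = 3
G(12) = mex{3,2,2,1} = 0
G(13) = mex{3,3,2,1} = 0
G(14) = mex{3,3,2,1} = 0
G(15) = mex{0,3,3,2} = 1
G(16) = mex{0,0,3,2} = 1
G(17) = mex{0,0,3,2} = 1
G(18) = mex{1,0,0,3} = 2
G(19) = mex{1,1,0,3} = 2
G(20) = mex{1,1,0,3} = 2
G(21) = mex{2,1,1,0} = 3
G(22) = mex{2,2,1,0} = 3
Stack A: G(22) = 3.
Stack B: G(21) = 3.
Combined Grundy value = 3 ⊕ 3 = 0.
A winning move leaves total XOR = 0, i.e. changes one component's Grundy value g to g ⊕ X where X is the current total.
Stack A: target g' = 3⊕0 = 3, but every legal move changes the Grundy value (mex property), so 0 moves.
Stack B: target g' = 3⊕0 = 3, but every legal move changes the Grundy value (mex property), so 0 moves.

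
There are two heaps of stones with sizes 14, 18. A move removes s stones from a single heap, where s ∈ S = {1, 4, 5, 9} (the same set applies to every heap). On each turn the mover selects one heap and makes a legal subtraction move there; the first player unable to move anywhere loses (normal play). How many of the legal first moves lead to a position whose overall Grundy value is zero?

All heaps use S = {1, 4, 5, 9}:
n :  0  1  2  3  4  5  6  7  8  9 10 11 12 13 14 15 16 17 18
G :  0  1  0  1  2  3  2  3  0  1  0  1  2  3  2  3  0  1  0
Heap A: G(14) = 2.
Heap B: G(18) = 0.
Combined Grundy value = 2 ⊕ 0 = 2.
A winning move leaves total XOR = 0, i.e. changes one component's Grundy value g to g ⊕ X where X is the current total.
Heap A: need g' = 2⊕2 = 0. Options: 14−1→G=3, 14−4→G=0, 14−5→G=1, 14−9→G=3. Hits: 1.
Heap B: need g' = 0⊕2 = 2. Options: 18−1→G=1, 18−4→G=2, 18−5→G=3, 18−9→G=1. Hits: 1.

2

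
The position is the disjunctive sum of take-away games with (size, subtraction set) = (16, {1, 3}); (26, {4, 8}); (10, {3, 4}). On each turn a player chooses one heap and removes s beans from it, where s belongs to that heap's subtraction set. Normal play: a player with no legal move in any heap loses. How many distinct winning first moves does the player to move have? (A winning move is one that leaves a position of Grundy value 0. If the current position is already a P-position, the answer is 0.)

4

Heap A, S = {1, 3}:
G(0) = 0
G(1) = mex{0} = 1
G(2) = mex{1} = 0
G(3) = mex{0,0} = 1
G(4) = mex{1,1} = 0
G(5) = mex{0,0} = 1
G(6) = mex{1,1} = 0
G(7) = mex{0,0} = 1
G(8) = mex{1,1} = 0
G(9) = mex{0,0} = 1
G(10) = mex{1,1} = 0
G(11) = mex{0,0} = 1
G(12) = mex{1,1} = 0
G(13) = mex{0,0} = 1
G(14) = mex{1,1} = 0
G(15) = mex{0,0} = 1
G(16) = mex{1,1} = 0
G_A(16) = 0.
Heap B, S = {4, 8}:
n :  0  1  2  3  4  5  6  7  8  9 10 11 12 13 14 15 16 17 18 19 20 21 22 23 24 25 26
G :  0  0  0  0  1  1  1  1  2  2  2  2  0  0  0  0  1  1  1  1  2  2  2  2  0  0  0
G_B(26) = 0.
Heap C, S = {3, 4}:
G(0) = 0
G(1) = mex{} = 0
G(2) = mex{} = 0
G(3) = mex{0} = 1
G(4) = mex{0,0} = 1
G(5) = mex{0,0} = 1
G(6) = mex{1,0} = 2
G(7) = mex{1,1} = 0
G(8) = mex{1,1} = 0
G(9) = mex{2,1} = 0
G(10) = mex{0,2} = 1
G_C(10) = 1.
Combined Grundy value = 0 ⊕ 0 ⊕ 1 = 1.
A winning move leaves total XOR = 0, i.e. changes one component's Grundy value g to g ⊕ X where X is the current total.
Heap A: need g' = 0⊕1 = 1. Options: 16−1→G=1, 16−3→G=1. Hits: 2.
Heap B: need g' = 0⊕1 = 1. Options: 26−4→G=2, 26−8→G=1. Hits: 1.
Heap C: need g' = 1⊕1 = 0. Options: 10−3→G=0, 10−4→G=2. Hits: 1.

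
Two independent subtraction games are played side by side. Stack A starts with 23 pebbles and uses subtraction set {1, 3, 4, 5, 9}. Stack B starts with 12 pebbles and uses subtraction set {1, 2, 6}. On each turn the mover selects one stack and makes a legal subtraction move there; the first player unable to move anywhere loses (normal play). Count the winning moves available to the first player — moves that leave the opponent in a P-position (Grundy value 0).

Stack A, S = {1, 3, 4, 5, 9}:
G(0) = 0
G(1) = mex{0} = 1
G(2) = mex{1} = 0
G(3) = mex{0,0} = 1
G(4) = mex{1,1,0} = 2
G(5) = mex{2,0,1,0} = 3
G(6) = mex{3,1,0,1} = 2
G(7) = mex{2,2,1,0} = 3
G(8) = mex{3,3,2,1} = 0
G(9) = mex{0,2,3,2,0} = 1
G(10) = mex{1,3,2,3,1} = 0
G(11) = mex{0,0,3,2,0} = 1
G(12) = mex{1,1,0,3,1} = 2
G(13) = mex{2,0,1,0,2} = 3
G(14) = mex{3,1,0,1,3} = 2
G(15) = mex{2,2,1,0,2} = 3
G(16) = mex{3,3,2,1,3} = 0
G(17) = mex{0,2,3,2,0} = 1
G(18) = mex{1,3,2,3,1} = 0
G(19) = mex{0,0,3,2,0} = 1
G(20) = mex{1,1,0,3,1} = 2
G(21) = mex{2,0,1,0,2} = 3
G(22) = mex{3,1,0,1,3} = 2
G(23) = mex{2,2,1,0,2} = 3
G_A(23) = 3.
Stack B, S = {1, 2, 6}:
G(0) = 0
G(1) = mex{0} = 1
G(2) = mex{1,0} = 2
G(3) = mex{2,1} = 0
G(4) = mex{0,2} = 1
G(5) = mex{1,0} = 2
G(6) = mex{2,1,0} = 3
G(7) = mex{3,2,1} = 0
G(8) = mex{0,3,2} = 1
G(9) = mex{1,0,0} = 2
G(10) = mex{2,1,1} = 0
G(11) = mex{0,2,2} = 1
G(12) = mex{1,0,3} = 2
G_B(12) = 2.
Combined Grundy value = 3 ⊕ 2 = 1.
A winning move leaves total XOR = 0, i.e. changes one component's Grundy value g to g ⊕ X where X is the current total.
Stack A: need g' = 3⊕1 = 2. Options: 23−1→G=2, 23−3→G=2, 23−4→G=1, 23−5→G=0, 23−9→G=2. Hits: 3.
Stack B: need g' = 2⊕1 = 3. Options: 12−1→G=1, 12−2→G=0, 12−6→G=3. Hits: 1.

4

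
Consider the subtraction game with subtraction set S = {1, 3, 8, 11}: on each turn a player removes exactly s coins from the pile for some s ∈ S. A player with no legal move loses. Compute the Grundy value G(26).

n :  0  1  2  3  4  5  6  7  8  9 10 11 12 13 14 15 16 17 18 19 20 21 22 23 24 25 26
G :  0  1  0  1  0  1  0  1  2  3  2  3  2  3  2  3  0  1  0  1  0  1  0  1  2  3  2

2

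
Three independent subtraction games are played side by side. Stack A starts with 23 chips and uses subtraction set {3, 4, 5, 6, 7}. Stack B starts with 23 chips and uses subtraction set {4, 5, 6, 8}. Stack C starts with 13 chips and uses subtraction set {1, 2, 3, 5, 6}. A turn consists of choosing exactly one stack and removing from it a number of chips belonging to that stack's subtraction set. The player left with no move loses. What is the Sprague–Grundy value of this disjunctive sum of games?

2

Stack A, S = {3, 4, 5, 6, 7}:
n :  0  1  2  3  4  5  6  7  8  9 10 11 12 13 14 15 16 17 18 19 20 21 22 23
G :  0  0  0  1  1  1  2  2  2  3  0  0  0  1  1  1  2  2  2  3  0  0  0  1
G_A(23) = 1.
Stack B, S = {4, 5, 6, 8}:
n :  0  1  2  3  4  5  6  7  8  9 10 11 12 13 14 15 16 17 18 19 20 21 22 23
G :  0  0  0  0  1  1  1  1  2  2  2  2  0  0  0  0  1  1  1  1  2  2  2  2
G_B(23) = 2.
Stack C, S = {1, 2, 3, 5, 6}:
n :  0  1  2  3  4  5  6  7  8  9 10 11 12 13
G :  0  1  2  3  0  1  2  3  0  1  2  3  0  1
G_C(13) = 1.
Combined Grundy value = 1 ⊕ 2 ⊕ 1 = 2.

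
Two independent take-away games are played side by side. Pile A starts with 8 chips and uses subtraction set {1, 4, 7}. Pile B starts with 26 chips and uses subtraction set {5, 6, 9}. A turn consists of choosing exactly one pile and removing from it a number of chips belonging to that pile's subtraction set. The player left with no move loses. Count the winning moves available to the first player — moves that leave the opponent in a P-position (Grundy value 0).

3

Pile A, S = {1, 4, 7}:
n : 0 1 2 3 4 5 6 7 8
G : 0 1 0 1 2 0 1 2 0
G_A(8) = 0.
Pile B, S = {5, 6, 9}:
n :  0  1  2  3  4  5  6  7  8  9 10 11 12 13 14 15 16 17 18 19 20 21 22 23 24 25 26
G :  0  0  0  0  0  1  1  1  1  1  2  2  2  2  0  0  0  0  0  1  1  1  1  1  2  2  2
G_B(26) = 2.
Combined Grundy value = 0 ⊕ 2 = 2.
A winning move leaves total XOR = 0, i.e. changes one component's Grundy value g to g ⊕ X where X is the current total.
Pile A: need g' = 0⊕2 = 2. Options: 8−1→G=2, 8−4→G=2, 8−7→G=1. Hits: 2.
Pile B: need g' = 2⊕2 = 0. Options: 26−5→G=1, 26−6→G=1, 26−9→G=0. Hits: 1.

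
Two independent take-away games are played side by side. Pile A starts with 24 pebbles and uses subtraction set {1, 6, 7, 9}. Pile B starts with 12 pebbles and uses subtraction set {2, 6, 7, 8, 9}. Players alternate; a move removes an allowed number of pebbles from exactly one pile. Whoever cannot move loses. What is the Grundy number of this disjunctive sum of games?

2

Pile A, S = {1, 6, 7, 9}:
n :  0  1  2  3  4  5  6  7  8  9 10 11 12 13 14 15 16 17 18 19 20 21 22 23 24
G :  0  1  0  1  0  1  2  3  2  3  2  3  0  1  0  1  0  1  2  3  2  3  2  3  0
G_A(24) = 0.
Pile B, S = {2, 6, 7, 8, 9}:
n :  0  1  2  3  4  5  6  7  8  9 10 11 12
G :  0  0  1  1  0  0  1  1  2  2  3  3  2
G_B(12) = 2.
Combined Grundy value = 0 ⊕ 2 = 2.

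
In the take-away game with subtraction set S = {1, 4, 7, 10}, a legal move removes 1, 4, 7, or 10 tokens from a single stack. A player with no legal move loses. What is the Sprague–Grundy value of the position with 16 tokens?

G(0) = 0
G(1) = mex{0} = 1
G(2) = mex{1} = 0
G(3) = mex{0} = 1
G(4) = mex{1,0} = 2
G(5) = mex{2,1} = 0
G(6) = mex{0,0} = 1
G(7) = mex{1,1,0} = 2
G(8) = mex{2,2,1} = 0
G(9) = mex{0,0,0} = 1
G(10) = mex{1,1,1,0} = 2
G(11) = mex{2,2,2,1} = 0
G(12) = mex{0,0,0,0} = 1
G(13) = mex{1,1,1,1} = 0
G(14) = mex{0,2,2,2} = 1
G(15) = mex{1,0,0,0} = 2
G(16) = mex{2,1,1,1} = 0

0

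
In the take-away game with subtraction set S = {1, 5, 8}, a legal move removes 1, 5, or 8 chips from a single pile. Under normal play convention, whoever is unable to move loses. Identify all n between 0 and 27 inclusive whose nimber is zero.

n :  0  1  2  3  4  5  6  7  8  9 10 11 12 13 14 15 16 17 18 19 20 21 22 23 24 25 26 27
G :  0  1  0  1  0  1  0  1  2  3  2  3  2  0  1  0  1  0  1  0  1  2  3  2  3  2  0  1
P-positions are exactly the n with G(n) = 0.

0, 2, 4, 6, 13, 15, 17, 19, 26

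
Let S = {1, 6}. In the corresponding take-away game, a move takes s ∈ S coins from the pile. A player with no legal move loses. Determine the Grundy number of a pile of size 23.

G(0) = 0
G(1) = mex{0} = 1
G(2) = mex{1} = 0
G(3) = mex{0} = 1
G(4) = mex{1} = 0
G(5) = mex{0} = 1
G(6) = mex{1,0} = 2
G(7) = mex{2,1} = 0
G(8) = mex{0,0} = 1
G(9) = mex{1,1} = 0
G(10) = mex{0,0} = 1
G(11) = mex{1,1} = 0
G(12) = mex{0,2} = 1
G(13) = mex{1,0} = 2
G(14) = mex{2,1} = 0
G(15) = mex{0,0} = 1
G(16) = mex{1,1} = 0
G(17) = mex{0,0} = 1
G(18) = mex{1,1} = 0
G(19) = mex{0,2} = 1
G(20) = mex{1,0} = 2
G(21) = mex{2,1} = 0
G(22) = mex{0,0} = 1
G(23) = mex{1,1} = 0

0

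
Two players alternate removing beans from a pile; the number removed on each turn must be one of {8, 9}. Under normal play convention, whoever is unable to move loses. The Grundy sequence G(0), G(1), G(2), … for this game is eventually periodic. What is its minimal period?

17

n :  0  1  2  3  4  5  6  7  8  9 10 11 12 13 14 15 16 17 18 19 20 21 22 23 24 25 26 27 28 29 30 31 32 33 34 35
G :  0  0  0  0  0  0  0  0  1  1  1  1  1  1  1  1  2  0  0  0  0  0  0  0  0  1  1  1  1  1  1  1  1  2  0  0
G(n+17) = G(n) holds for n = 0,…,8 (a full window of length max(S) = 9), so the sequence is purely periodic with period 17.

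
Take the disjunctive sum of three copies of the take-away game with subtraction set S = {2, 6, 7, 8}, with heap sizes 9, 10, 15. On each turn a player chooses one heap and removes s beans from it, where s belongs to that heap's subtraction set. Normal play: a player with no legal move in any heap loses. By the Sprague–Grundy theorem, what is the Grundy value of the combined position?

1

All heaps use S = {2, 6, 7, 8}:
G(0) = 0
G(1) = mex{} = 0
G(2) = mex{0} = 1
G(3) = mex{0} = 1
G(4) = mex{1} = 0
G(5) = mex{1} = 0
G(6) = mex{0,0} = 1
G(7) = mex{0,0,0} = 1
G(8) = mex{1,1,0,0} = 2
G(9) = mex{1,1,1,0} = 2
G(10) = mex{2,0,1,1} = 3
G(11) = mex{2,0,0,1} = 3
G(12) = mex{3,1,0,0} = 2
G(13) = mex{3,1,1,0} = 2
G(14) = mex{2,2,1,1} = 0
G(15) = mex{2,2,2,1} = 0
Heap A: G(9) = 2.
Heap B: G(10) = 3.
Heap C: G(15) = 0.
Combined Grundy value = 2 ⊕ 3 ⊕ 0 = 1.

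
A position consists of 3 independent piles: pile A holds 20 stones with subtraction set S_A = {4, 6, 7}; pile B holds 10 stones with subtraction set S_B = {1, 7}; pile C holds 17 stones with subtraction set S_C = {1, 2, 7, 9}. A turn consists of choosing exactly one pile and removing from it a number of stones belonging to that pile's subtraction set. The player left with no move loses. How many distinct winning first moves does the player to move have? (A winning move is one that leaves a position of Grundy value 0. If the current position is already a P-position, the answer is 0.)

4

Pile A, S = {4, 6, 7}:
n :  0  1  2  3  4  5  6  7  8  9 10 11 12 13 14 15 16 17 18 19 20
G :  0  0  0  0  1  1  1  1  2  2  2  0  0  0  0  1  1  1  1  2  2
G_A(20) = 2.
Pile B, S = {1, 7}:
n :  0  1  2  3  4  5  6  7  8  9 10
G :  0  1  0  1  0  1  0  1  0  1  0
G_B(10) = 0.
Pile C, S = {1, 2, 7, 9}:
G(0) = 0
G(1) = mex{0} = 1
G(2) = mex{1,0} = 2
G(3) = mex{2,1} = 0
G(4) = mex{0,2} = 1
G(5) = mex{1,0} = 2
G(6) = mex{2,1} = 0
G(7) = mex{0,2,0} = 1
G(8) = mex{1,0,1} = 2
G(9) = mex{2,1,2,0} = 3
G(10) = mex{3,2,0,1} = 4
G(11) = mex{4,3,1,2} = 0
G(12) = mex{0,4,2,0} = 1
G(13) = mex{1,0,0,1} = 2
G(14) = mex{2,1,1,2} = 0
G(15) = mex{0,2,2,0} = 1
G(16) = mex{1,0,3,1} = 2
G(17) = mex{2,1,4,2} = 0
G_C(17) = 0.
Combined Grundy value = 2 ⊕ 0 ⊕ 0 = 2.
A winning move leaves total XOR = 0, i.e. changes one component's Grundy value g to g ⊕ X where X is the current total.
Pile A: need g' = 2⊕2 = 0. Options: 20−4→G=1, 20−6→G=0, 20−7→G=0. Hits: 2.
Pile B: need g' = 0⊕2 = 2. Options: 10−1→G=1, 10−7→G=1. Hits: 0.
Pile C: need g' = 0⊕2 = 2. Options: 17−1→G=2, 17−2→G=1, 17−7→G=4, 17−9→G=2. Hits: 2.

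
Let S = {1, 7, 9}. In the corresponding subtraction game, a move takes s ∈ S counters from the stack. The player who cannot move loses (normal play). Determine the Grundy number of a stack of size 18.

n :  0  1  2  3  4  5  6  7  8  9 10 11 12 13 14 15 16 17 18
G :  0  1  0  1  0  1  0  1  0  1  0  1  0  1  0  1  0  1  0

0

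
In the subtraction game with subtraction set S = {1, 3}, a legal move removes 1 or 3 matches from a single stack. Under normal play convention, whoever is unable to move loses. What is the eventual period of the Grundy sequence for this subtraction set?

2

G(0) = 0
G(1) = mex{0} = 1
G(2) = mex{1} = 0
G(3) = mex{0,0} = 1
G(4) = mex{1,1} = 0
G(5) = mex{0,0} = 1
G(6) = mex{1,1} = 0
G(7) = mex{0,0} = 1
G(8) = mex{1,1} = 0
G(9) = mex{0,0} = 1
G(10) = mex{1,1} = 0
G(11) = mex{0,0} = 1
G(12) = mex{1,1} = 0
G(13) = mex{0,0} = 1
G(14) = mex{1,1} = 0
G(n+2) = G(n) holds for n = 0,…,2 (a full window of length max(S) = 3), so the sequence is purely periodic with period 2.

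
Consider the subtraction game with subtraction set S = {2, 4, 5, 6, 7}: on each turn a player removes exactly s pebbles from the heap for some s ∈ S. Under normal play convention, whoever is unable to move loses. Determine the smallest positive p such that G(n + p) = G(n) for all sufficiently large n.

9

G(0) = 0
G(1) = mex{} = 0
G(2) = mex{0} = 1
G(3) = mex{0} = 1
G(4) = mex{1,0} = 2
G(5) = mex{1,0,0} = 2
G(6) = mex{2,1,0,0} = 3
G(7) = mex{2,1,1,0,0} = 3
G(8) = mex{3,2,1,1,0} = 4
G(9) = mex{3,2,2,1,1} = 0
G(10) = mex{4,3,2,2,1} = 0
G(11) = mex{0,3,3,2,2} = 1
G(12) = mex{0,4,3,3,2} = 1
G(13) = mex{1,0,4,3,3} = 2
G(14) = mex{1,0,0,4,3} = 2
G(15) = mex{2,1,0,0,4} = 3
G(16) = mex{2,1,1,0,0} = 3
G(17) = mex{3,2,1,1,0} = 4
G(18) = mex{3,2,2,1,1} = 0
G(19) = mex{4,3,2,2,1} = 0
G(n+9) = G(n) holds for n = 0,…,6 (a full window of length max(S) = 7), so the sequence is purely periodic with period 9.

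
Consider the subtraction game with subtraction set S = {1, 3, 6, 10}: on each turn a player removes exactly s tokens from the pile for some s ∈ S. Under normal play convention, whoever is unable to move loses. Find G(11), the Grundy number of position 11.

0

G(0) = 0
G(1) = mex{0} = 1
G(2) = mex{1} = 0
G(3) = mex{0,0} = 1
G(4) = mex{1,1} = 0
G(5) = mex{0,0} = 1
G(6) = mex{1,1,0} = 2
G(7) = mex{2,0,1} = 3
G(8) = mex{3,1,0} = 2
G(9) = mex{2,2,1} = 0
G(10) = mex{0,3,0,0} = 1
G(11) = mex{1,2,1,1} = 0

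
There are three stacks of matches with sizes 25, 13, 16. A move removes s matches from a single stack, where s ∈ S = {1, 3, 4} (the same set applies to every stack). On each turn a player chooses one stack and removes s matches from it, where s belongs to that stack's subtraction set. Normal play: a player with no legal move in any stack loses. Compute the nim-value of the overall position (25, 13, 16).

All stacks use S = {1, 3, 4}:
n :  0  1  2  3  4  5  6  7  8  9 10 11 12 13 14 15 16 17 18 19 20 21 22 23 24 25
G :  0  1  0  1  2  3  2  0  1  0  1  2  3  2  0  1  0  1  2  3  2  0  1  0  1  2
Stack A: G(25) = 2.
Stack B: G(13) = 2.
Stack C: G(16) = 0.
Combined Grundy value = 2 ⊕ 2 ⊕ 0 = 0.

0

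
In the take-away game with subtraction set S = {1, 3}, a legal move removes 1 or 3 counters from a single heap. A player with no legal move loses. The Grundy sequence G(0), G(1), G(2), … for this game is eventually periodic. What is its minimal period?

2

G(0) = 0
G(1) = mex{0} = 1
G(2) = mex{1} = 0
G(3) = mex{0,0} = 1
G(4) = mex{1,1} = 0
G(5) = mex{0,0} = 1
G(6) = mex{1,1} = 0
G(7) = mex{0,0} = 1
G(8) = mex{1,1} = 0
G(9) = mex{0,0} = 1
G(10) = mex{1,1} = 0
G(11) = mex{0,0} = 1
G(12) = mex{1,1} = 0
G(13) = mex{0,0} = 1
G(14) = mex{1,1} = 0
G(n+2) = G(n) holds for n = 0,…,2 (a full window of length max(S) = 3), so the sequence is purely periodic with period 2.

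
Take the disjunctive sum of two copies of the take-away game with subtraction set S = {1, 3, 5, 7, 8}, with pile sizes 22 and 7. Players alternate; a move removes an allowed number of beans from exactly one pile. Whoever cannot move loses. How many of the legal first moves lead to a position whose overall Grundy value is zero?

0

All piles use S = {1, 3, 5, 7, 8}:
n :  0  1  2  3  4  5  6  7  8  9 10 11 12 13 14 15 16 17 18 19 20 21 22
G :  0  1  0  1  0  1  0  1  2  3  2  3  2  3  2  0  1  0  1  0  1  0  1
Pile A: G(22) = 1.
Pile B: G(7) = 1.
Combined Grundy value = 1 ⊕ 1 = 0.
A winning move leaves total XOR = 0, i.e. changes one component's Grundy value g to g ⊕ X where X is the current total.
Pile A: target g' = 1⊕0 = 1, but every legal move changes the Grundy value (mex property), so 0 moves.
Pile B: target g' = 1⊕0 = 1, but every legal move changes the Grundy value (mex property), so 0 moves.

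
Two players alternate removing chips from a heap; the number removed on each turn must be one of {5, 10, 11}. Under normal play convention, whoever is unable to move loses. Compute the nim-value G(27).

2

n :  0  1  2  3  4  5  6  7  8  9 10 11 12 13 14 15 16 17 18 19 20 21 22 23 24 25 26 27
G :  0  0  0  0  0  1  1  1  1  1  2  2  2  2  2  3  0  0  0  0  0  1  1  1  1  1  2  2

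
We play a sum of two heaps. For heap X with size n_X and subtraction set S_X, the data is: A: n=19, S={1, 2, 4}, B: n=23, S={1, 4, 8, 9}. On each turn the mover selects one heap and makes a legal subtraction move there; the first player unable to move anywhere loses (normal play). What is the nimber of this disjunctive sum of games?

Heap A, S = {1, 2, 4}:
G(0) = 0
G(1) = mex{0} = 1
G(2) = mex{1,0} = 2
G(3) = mex{2,1} = 0
G(4) = mex{0,2,0} = 1
G(5) = mex{1,0,1} = 2
G(6) = mex{2,1,2} = 0
G(7) = mex{0,2,0} = 1
G(8) = mex{1,0,1} = 2
G(9) = mex{2,1,2} = 0
G(10) = mex{0,2,0} = 1
G(11) = mex{1,0,1} = 2
G(12) = mex{2,1,2} = 0
G(13) = mex{0,2,0} = 1
G(14) = mex{1,0,1} = 2
G(15) = mex{2,1,2} = 0
G(16) = mex{0,2,0} = 1
G(17) = mex{1,0,1} = 2
G(18) = mex{2,1,2} = 0
G(19) = mex{0,2,0} = 1
G_A(19) = 1.
Heap B, S = {1, 4, 8, 9}:
n :  0  1  2  3  4  5  6  7  8  9 10 11 12 13 14 15 16 17 18 19 20 21 22 23
G :  0  1  0  1  2  0  1  0  1  2  3  2  0  1  2  3  2  0  1  0  1  2  0  1
G_B(23) = 1.
Combined Grundy value = 1 ⊕ 1 = 0.

0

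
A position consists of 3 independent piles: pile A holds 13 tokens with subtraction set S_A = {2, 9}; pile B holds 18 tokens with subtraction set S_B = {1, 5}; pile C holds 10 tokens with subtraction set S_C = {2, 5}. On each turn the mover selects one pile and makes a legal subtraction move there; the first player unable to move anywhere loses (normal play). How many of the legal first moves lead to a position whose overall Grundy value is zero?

Pile A, S = {2, 9}:
n :  0  1  2  3  4  5  6  7  8  9 10 11 12 13
G :  0  0  1  1  0  0  1  1  0  2  1  0  0  1
G_A(13) = 1.
Pile B, S = {1, 5}:
G(0) = 0
G(1) = mex{0} = 1
G(2) = mex{1} = 0
G(3) = mex{0} = 1
G(4) = mex{1} = 0
G(5) = mex{0,0} = 1
G(6) = mex{1,1} = 0
G(7) = mex{0,0} = 1
G(8) = mex{1,1} = 0
G(9) = mex{0,0} = 1
G(10) = mex{1,1} = 0
G(11) = mex{0,0} = 1
G(12) = mex{1,1} = 0
G(13) = mex{0,0} = 1
G(14) = mex{1,1} = 0
G(15) = mex{0,0} = 1
G(16) = mex{1,1} = 0
G(17) = mex{0,0} = 1
G(18) = mex{1,1} = 0
G_B(18) = 0.
Pile C, S = {2, 5}:
G(0) = 0
G(1) = mex{} = 0
G(2) = mex{0} = 1
G(3) = mex{0} = 1
G(4) = mex{1} = 0
G(5) = mex{1,0} = 2
G(6) = mex{0,0} = 1
G(7) = mex{2,1} = 0
G(8) = mex{1,1} = 0
G(9) = mex{0,0} = 1
G(10) = mex{0,2} = 1
G_C(10) = 1.
Combined Grundy value = 1 ⊕ 0 ⊕ 1 = 0.
A winning move leaves total XOR = 0, i.e. changes one component's Grundy value g to g ⊕ X where X is the current total.
Pile A: target g' = 1⊕0 = 1, but every legal move changes the Grundy value (mex property), so 0 moves.
Pile B: target g' = 0⊕0 = 0, but every legal move changes the Grundy value (mex property), so 0 moves.
Pile C: target g' = 1⊕0 = 1, but every legal move changes the Grundy value (mex property), so 0 moves.

0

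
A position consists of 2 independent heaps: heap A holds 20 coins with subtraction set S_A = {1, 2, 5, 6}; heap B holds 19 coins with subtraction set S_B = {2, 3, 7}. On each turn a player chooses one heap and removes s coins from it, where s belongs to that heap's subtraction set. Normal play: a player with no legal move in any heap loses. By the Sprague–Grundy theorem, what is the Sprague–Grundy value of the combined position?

1

Heap A, S = {1, 2, 5, 6}:
G(0) = 0
G(1) = mex{0} = 1
G(2) = mex{1,0} = 2
G(3) = mex{2,1} = 0
G(4) = mex{0,2} = 1
G(5) = mex{1,0,0} = 2
G(6) = mex{2,1,1,0} = 3
G(7) = mex{3,2,2,1} = 0
G(8) = mex{0,3,0,2} = 1
G(9) = mex{1,0,1,0} = 2
G(10) = mex{2,1,2,1} = 0
G(11) = mex{0,2,3,2} = 1
G(12) = mex{1,0,0,3} = 2
G(13) = mex{2,1,1,0} = 3
G(14) = mex{3,2,2,1} = 0
G(15) = mex{0,3,0,2} = 1
G(16) = mex{1,0,1,0} = 2
G(17) = mex{2,1,2,1} = 0
G(18) = mex{0,2,3,2} = 1
G(19) = mex{1,0,0,3} = 2
G(20) = mex{2,1,1,0} = 3
G_A(20) = 3.
Heap B, S = {2, 3, 7}:
n :  0  1  2  3  4  5  6  7  8  9 10 11 12 13 14 15 16 17 18 19
G :  0  0  1  1  2  0  0  1  1  2  0  0  1  1  2  0  0  1  1  2
G_B(19) = 2.
Combined Grundy value = 3 ⊕ 2 = 1.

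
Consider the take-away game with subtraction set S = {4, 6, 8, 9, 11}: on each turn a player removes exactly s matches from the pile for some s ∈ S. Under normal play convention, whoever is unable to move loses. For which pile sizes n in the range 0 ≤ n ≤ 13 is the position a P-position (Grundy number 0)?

0, 1, 2, 3

n :  0  1  2  3  4  5  6  7  8  9 10 11 12 13
G :  0  0  0  0  1  1  1  1  2  2  2  2  3  3
P-positions are exactly the n with G(n) = 0.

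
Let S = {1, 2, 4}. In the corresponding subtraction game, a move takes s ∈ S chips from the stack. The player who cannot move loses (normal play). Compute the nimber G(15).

0

n :  0  1  2  3  4  5  6  7  8  9 10 11 12 13 14 15
G :  0  1  2  0  1  2  0  1  2  0  1  2  0  1  2  0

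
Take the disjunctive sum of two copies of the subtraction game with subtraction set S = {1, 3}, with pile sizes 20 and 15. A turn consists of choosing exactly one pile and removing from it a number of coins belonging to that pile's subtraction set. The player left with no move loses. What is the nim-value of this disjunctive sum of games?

1

All piles use S = {1, 3}:
G(0) = 0
G(1) = mex{0} = 1
G(2) = mex{1} = 0
G(3) = mex{0,0} = 1
G(4) = mex{1,1} = 0
G(5) = mex{0,0} = 1
G(6) = mex{1,1} = 0
G(7) = mex{0,0} = 1
G(8) = mex{1,1} = 0
G(9) = mex{0,0} = 1
G(10) = mex{1,1} = 0
G(11) = mex{0,0} = 1
G(12) = mex{1,1} = 0
G(13) = mex{0,0} = 1
G(14) = mex{1,1} = 0
G(15) = mex{0,0} = 1
G(16) = mex{1,1} = 0
G(17) = mex{0,0} = 1
G(18) = mex{1,1} = 0
G(19) = mex{0,0} = 1
G(20) = mex{1,1} = 0
Pile A: G(20) = 0.
Pile B: G(15) = 1.
Combined Grundy value = 0 ⊕ 1 = 1.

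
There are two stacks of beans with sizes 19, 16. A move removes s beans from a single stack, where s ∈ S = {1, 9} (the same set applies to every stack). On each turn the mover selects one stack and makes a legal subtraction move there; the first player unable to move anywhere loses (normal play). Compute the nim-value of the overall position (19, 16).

All stacks use S = {1, 9}:
n :  0  1  2  3  4  5  6  7  8  9 10 11 12 13 14 15 16 17 18 19
G :  0  1  0  1  0  1  0  1  0  1  0  1  0  1  0  1  0  1  0  1
Stack A: G(19) = 1.
Stack B: G(16) = 0.
Combined Grundy value = 1 ⊕ 0 = 1.

1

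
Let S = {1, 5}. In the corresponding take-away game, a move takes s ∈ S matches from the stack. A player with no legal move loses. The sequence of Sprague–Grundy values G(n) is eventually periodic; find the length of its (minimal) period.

G(0) = 0
G(1) = mex{0} = 1
G(2) = mex{1} = 0
G(3) = mex{0} = 1
G(4) = mex{1} = 0
G(5) = mex{0,0} = 1
G(6) = mex{1,1} = 0
G(7) = mex{0,0} = 1
G(8) = mex{1,1} = 0
G(9) = mex{0,0} = 1
G(10) = mex{1,1} = 0
G(11) = mex{0,0} = 1
G(12) = mex{1,1} = 0
G(13) = mex{0,0} = 1
G(14) = mex{1,1} = 0
G(n+2) = G(n) holds for n = 0,…,4 (a full window of length max(S) = 5), so the sequence is purely periodic with period 2.

2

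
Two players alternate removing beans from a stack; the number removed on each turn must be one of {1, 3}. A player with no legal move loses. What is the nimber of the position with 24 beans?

0

n :  0  1  2  3  4  5  6  7  8  9 10 11 12 13 14 15 16 17 18 19 20 21 22 23 24
G :  0  1  0  1  0  1  0  1  0  1  0  1  0  1  0  1  0  1  0  1  0  1  0  1  0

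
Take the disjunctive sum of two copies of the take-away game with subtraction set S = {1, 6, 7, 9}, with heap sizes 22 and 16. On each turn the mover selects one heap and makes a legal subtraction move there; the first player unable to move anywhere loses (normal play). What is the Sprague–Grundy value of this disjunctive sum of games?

2

All heaps use S = {1, 6, 7, 9}:
n :  0  1  2  3  4  5  6  7  8  9 10 11 12 13 14 15 16 17 18 19 20 21 22
G :  0  1  0  1  0  1  2  3  2  3  2  3  0  1  0  1  0  1  2  3  2  3  2
Heap A: G(22) = 2.
Heap B: G(16) = 0.
Combined Grundy value = 2 ⊕ 0 = 2.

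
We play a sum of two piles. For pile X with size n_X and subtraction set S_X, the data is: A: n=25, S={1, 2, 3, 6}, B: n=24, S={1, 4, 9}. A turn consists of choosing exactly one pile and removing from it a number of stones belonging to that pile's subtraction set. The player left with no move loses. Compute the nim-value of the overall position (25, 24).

3

Pile A, S = {1, 2, 3, 6}:
G(0) = 0
G(1) = mex{0} = 1
G(2) = mex{1,0} = 2
G(3) = mex{2,1,0} = 3
G(4) = mex{3,2,1} = 0
G(5) = mex{0,3,2} = 1
G(6) = mex{1,0,3,0} = 2
G(7) = mex{2,1,0,1} = 3
G(8) = mex{3,2,1,2} = 0
G(9) = mex{0,3,2,3} = 1
G(10) = mex{1,0,3,0} = 2
G(11) = mex{2,1,0,1} = 3
G(12) = mex{3,2,1,2} = 0
G(13) = mex{0,3,2,3} = 1
G(14) = mex{1,0,3,0} = 2
G(15) = mex{2,1,0,1} = 3
G(16) = mex{3,2,1,2} = 0
G(17) = mex{0,3,2,3} = 1
G(18) = mex{1,0,3,0} = 2
G(19) = mex{2,1,0,1} = 3
G(20) = mex{3,2,1,2} = 0
G(21) = mex{0,3,2,3} = 1
G(22) = mex{1,0,3,0} = 2
G(23) = mex{2,1,0,1} = 3
G(24) = mex{3,2,1,2} = 0
G(25) = mex{0,3,2,3} = 1
G_A(25) = 1.
Pile B, S = {1, 4, 9}:
G(0) = 0
G(1) = mex{0} = 1
G(2) = mex{1} = 0
G(3) = mex{0} = 1
G(4) = mex{1,0} = 2
G(5) = mex{2,1} = 0
G(6) = mex{0,0} = 1
G(7) = mex{1,1} = 0
G(8) = mex{0,2} = 1
G(9) = mex{1,0,0} = 2
G(10) = mex{2,1,1} = 0
G(11) = mex{0,0,0} = 1
G(12) = mex{1,1,1} = 0
G(13) = mex{0,2,2} = 1
G(14) = mex{1,0,0} = 2
G(15) = mex{2,1,1} = 0
G(16) = mex{0,0,0} = 1
G(17) = mex{1,1,1} = 0
G(18) = mex{0,2,2} = 1
G(19) = mex{1,0,0} = 2
G(20) = mex{2,1,1} = 0
G(21) = mex{0,0,0} = 1
G(22) = mex{1,1,1} = 0
G(23) = mex{0,2,2} = 1
G(24) = mex{1,0,0} = 2
G_B(24) = 2.
Combined Grundy value = 1 ⊕ 2 = 3.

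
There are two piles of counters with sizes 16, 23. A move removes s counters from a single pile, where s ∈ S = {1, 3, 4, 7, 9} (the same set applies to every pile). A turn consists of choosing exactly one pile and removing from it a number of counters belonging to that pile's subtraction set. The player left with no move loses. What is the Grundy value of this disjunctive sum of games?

All piles use S = {1, 3, 4, 7, 9}:
G(0) = 0
G(1) = mex{0} = 1
G(2) = mex{1} = 0
G(3) = mex{0,0} = 1
G(4) = mex{1,1,0} = 2
G(5) = mex{2,0,1} = 3
G(6) = mex{3,1,0} = 2
G(7) = mex{2,2,1,0} = 3
G(8) = mex{3,3,2,1} = 0
G(9) = mex{0,2,3,0,0} = 1
G(10) = mex{1,3,2,1,1} = 0
G(11) = mex{0,0,3,2,0} = 1
G(12) = mex{1,1,0,3,1} = 2
G(13) = mex{2,0,1,2,2} = 3
G(14) = mex{3,1,0,3,3} = 2
G(15) = mex{2,2,1,0,2} = 3
G(16) = mex{3,3,2,1,3} = 0
G(17) = mex{0,2,3,0,0} = 1
G(18) = mex{1,3,2,1,1} = 0
G(19) = mex{0,0,3,2,0} = 1
G(20) = mex{1,1,0,3,1} = 2
G(21) = mex{2,0,1,2,2} = 3
G(22) = mex{3,1,0,3,3} = 2
G(23) = mex{2,2,1,0,2} = 3
Pile A: G(16) = 0.
Pile B: G(23) = 3.
Combined Grundy value = 0 ⊕ 3 = 3.

3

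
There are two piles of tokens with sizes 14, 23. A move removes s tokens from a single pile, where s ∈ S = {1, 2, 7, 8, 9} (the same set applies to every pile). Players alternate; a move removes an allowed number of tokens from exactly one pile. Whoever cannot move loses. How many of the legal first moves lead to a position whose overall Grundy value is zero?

2

All piles use S = {1, 2, 7, 8, 9}:
n :  0  1  2  3  4  5  6  7  8  9 10 11 12 13 14 15 16 17 18 19 20 21 22 23
G :  0  1  2  0  1  2  0  1  2  3  4  5  3  4  5  3  0  1  2  0  1  2  0  1
Pile A: G(14) = 5.
Pile B: G(23) = 1.
Combined Grundy value = 5 ⊕ 1 = 4.
A winning move leaves total XOR = 0, i.e. changes one component's Grundy value g to g ⊕ X where X is the current total.
Pile A: need g' = 5⊕4 = 1. Options: 14−1→G=4, 14−2→G=3, 14−7→G=1, 14−8→G=0, 14−9→G=2. Hits: 1.
Pile B: need g' = 1⊕4 = 5. Options: 23−1→G=0, 23−2→G=2, 23−7→G=0, 23−8→G=3, 23−9→G=5. Hits: 1.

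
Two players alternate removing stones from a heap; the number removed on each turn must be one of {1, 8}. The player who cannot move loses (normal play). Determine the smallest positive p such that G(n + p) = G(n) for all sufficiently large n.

9

n :  0  1  2  3  4  5  6  7  8  9 10 11 12 13 14 15 16 17 18 19
G :  0  1  0  1  0  1  0  1  2  0  1  0  1  0  1  0  1  2  0  1
G(n+9) = G(n) holds for n = 0,…,7 (a full window of length max(S) = 8), so the sequence is purely periodic with period 9.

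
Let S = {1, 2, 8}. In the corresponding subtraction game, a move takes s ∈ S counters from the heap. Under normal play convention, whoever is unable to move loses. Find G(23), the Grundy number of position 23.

2

G(0) = 0
G(1) = mex{0} = 1
G(2) = mex{1,0} = 2
G(3) = mex{2,1} = 0
G(4) = mex{0,2} = 1
G(5) = mex{1,0} = 2
G(6) = mex{2,1} = 0
G(7) = mex{0,2} = 1
G(8) = mex{1,0,0} = 2
G(9) = mex{2,1,1} = 0
G(10) = mex{0,2,2} = 1
G(11) = mex{1,0,0} = 2
G(12) = mex{2,1,1} = 0
G(13) = mex{0,2,2} = 1
G(14) = mex{1,0,0} = 2
G(15) = mex{2,1,1} = 0
G(16) = mex{0,2,2} = 1
G(17) = mex{1,0,0} = 2
G(18) = mex{2,1,1} = 0
G(19) = mex{0,2,2} = 1
G(20) = mex{1,0,0} = 2
G(21) = mex{2,1,1} = 0
G(22) = mex{0,2,2} = 1
G(23) = mex{1,0,0} = 2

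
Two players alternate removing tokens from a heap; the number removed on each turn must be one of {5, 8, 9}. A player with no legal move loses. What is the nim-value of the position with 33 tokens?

G(0) = 0
G(1) = mex{} = 0
G(2) = mex{} = 0
G(3) = mex{} = 0
G(4) = mex{} = 0
G(5) = mex{0} = 1
G(6) = mex{0} = 1
G(7) = mex{0} = 1
G(8) = mex{0,0} = 1
G(9) = mex{0,0,0} = 1
G(10) = mex{1,0,0} = 2
G(11) = mex{1,0,0} = 2
G(12) = mex{1,0,0} = 2
G(13) = mex{1,1,0} = 2
G(14) = mex{1,1,1} = 0
G(15) = mex{2,1,1} = 0
G(16) = mex{2,1,1} = 0
G(17) = mex{2,1,1} = 0
G(18) = mex{2,2,1} = 0
G(19) = mex{0,2,2} = 1
G(20) = mex{0,2,2} = 1
G(21) = mex{0,2,2} = 1
G(22) = mex{0,0,2} = 1
G(23) = mex{0,0,0} = 1
G(24) = mex{1,0,0} = 2
G(25) = mex{1,0,0} = 2
G(26) = mex{1,0,0} = 2
G(27) = mex{1,1,0} = 2
G(28) = mex{1,1,1} = 0
G(29) = mex{2,1,1} = 0
G(30) = mex{2,1,1} = 0
G(31) = mex{2,1,1} = 0
G(32) = mex{2,2,1} = 0
G(33) = mex{0,2,2} = 1

1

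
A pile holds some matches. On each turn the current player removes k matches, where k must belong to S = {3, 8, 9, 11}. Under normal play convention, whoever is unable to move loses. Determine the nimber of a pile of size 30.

2

n :  0  1  2  3  4  5  6  7  8  9 10 11 12 13 14 15 16 17 18 19 20 21 22 23 24 25 26 27 28 29 30
G :  0  0  0  1  1  1  0  0  2  1  1  3  2  2  2  3  3  3  2  0  0  0  1  1  1  0  0  4  1  1  2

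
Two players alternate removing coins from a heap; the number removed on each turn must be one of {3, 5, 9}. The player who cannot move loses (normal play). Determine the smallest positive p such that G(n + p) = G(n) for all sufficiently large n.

G(0) = 0
G(1) = mex{} = 0
G(2) = mex{} = 0
G(3) = mex{0} = 1
G(4) = mex{0} = 1
G(5) = mex{0,0} = 1
G(6) = mex{1,0} = 2
G(7) = mex{1,0} = 2
G(8) = mex{1,1} = 0
G(9) = mex{2,1,0} = 3
G(10) = mex{2,1,0} = 3
G(11) = mex{0,2,0} = 1
G(12) = mex{3,2,1} = 0
G(13) = mex{3,0,1} = 2
G(14) = mex{1,3,1} = 0
G(15) = mex{0,3,2} = 1
G(16) = mex{2,1,2} = 0
G(17) = mex{0,0,0} = 1
G(18) = mex{1,2,3} = 0
G(19) = mex{0,0,3} = 1
G(20) = mex{1,1,1} = 0
G(21) = mex{0,0,0} = 1
G(22) = mex{1,1,2} = 0
G(23) = mex{0,0,0} = 1
G(24) = mex{1,1,1} = 0
G(25) = mex{0,0,0} = 1
G(26) = mex{1,1,1} = 0
From n = 14 onward G(n+2) = G(n); since this holds over max(S) = 9 consecutive positions the period is 2 (pre-period 14).

2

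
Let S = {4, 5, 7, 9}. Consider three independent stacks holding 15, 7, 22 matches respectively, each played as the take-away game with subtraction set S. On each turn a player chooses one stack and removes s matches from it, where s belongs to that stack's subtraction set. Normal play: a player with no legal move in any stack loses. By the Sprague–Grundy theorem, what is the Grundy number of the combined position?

All stacks use S = {4, 5, 7, 9}:
n :  0  1  2  3  4  5  6  7  8  9 10 11 12 13 14 15 16 17 18 19 20 21 22
G :  0  0  0  0  1  1  1  1  2  2  2  2  3  0  0  0  0  1  1  1  1  2  2
Stack A: G(15) = 0.
Stack B: G(7) = 1.
Stack C: G(22) = 2.
Combined Grundy value = 0 ⊕ 1 ⊕ 2 = 3.

3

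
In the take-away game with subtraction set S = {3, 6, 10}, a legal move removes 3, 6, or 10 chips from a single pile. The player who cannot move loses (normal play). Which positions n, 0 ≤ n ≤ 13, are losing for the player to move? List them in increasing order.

G(0) = 0
G(1) = mex{} = 0
G(2) = mex{} = 0
G(3) = mex{0} = 1
G(4) = mex{0} = 1
G(5) = mex{0} = 1
G(6) = mex{1,0} = 2
G(7) = mex{1,0} = 2
G(8) = mex{1,0} = 2
G(9) = mex{2,1} = 0
G(10) = mex{2,1,0} = 3
G(11) = mex{2,1,0} = 3
G(12) = mex{0,2,0} = 1
G(13) = mex{3,2,1} = 0
P-positions are exactly the n with G(n) = 0.

0, 1, 2, 9, 13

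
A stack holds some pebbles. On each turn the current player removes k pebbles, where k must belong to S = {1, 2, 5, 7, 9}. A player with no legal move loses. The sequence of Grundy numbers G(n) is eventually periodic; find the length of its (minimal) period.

n :  0  1  2  3  4  5  6  7  8  9 10 11 12 13 14 15 16 17 18 19 20 21 22 23 24 25 26 27 28 29
G :  0  1  2  0  1  2  0  1  2  3  4  5  3  4  0  1  2  0  1  2  0  1  2  3  4  5  3  4  0  1
G(n+14) = G(n) holds for n = 0,…,8 (a full window of length max(S) = 9), so the sequence is purely periodic with period 14.

14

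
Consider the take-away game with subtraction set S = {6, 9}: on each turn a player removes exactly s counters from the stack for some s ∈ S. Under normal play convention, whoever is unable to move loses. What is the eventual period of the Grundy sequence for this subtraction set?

15

G(0) = 0
G(1) = mex{} = 0
G(2) = mex{} = 0
G(3) = mex{} = 0
G(4) = mex{} = 0
G(5) = mex{} = 0
G(6) = mex{0} = 1
G(7) = mex{0} = 1
G(8) = mex{0} = 1
G(9) = mex{0,0} = 1
G(10) = mex{0,0} = 1
G(11) = mex{0,0} = 1
G(12) = mex{1,0} = 2
G(13) = mex{1,0} = 2
G(14) = mex{1,0} = 2
G(15) = mex{1,1} = 0
G(16) = mex{1,1} = 0
G(17) = mex{1,1} = 0
G(18) = mex{2,1} = 0
G(19) = mex{2,1} = 0
G(20) = mex{2,1} = 0
G(21) = mex{0,2} = 1
G(22) = mex{0,2} = 1
G(23) = mex{0,2} = 1
G(24) = mex{0,0} = 1
G(25) = mex{0,0} = 1
G(26) = mex{0,0} = 1
G(27) = mex{1,0} = 2
G(28) = mex{1,0} = 2
G(29) = mex{1,0} = 2
G(30) = mex{1,1} = 0
G(31) = mex{1,1} = 0
G(n+15) = G(n) holds for n = 0,…,8 (a full window of length max(S) = 9), so the sequence is purely periodic with period 15.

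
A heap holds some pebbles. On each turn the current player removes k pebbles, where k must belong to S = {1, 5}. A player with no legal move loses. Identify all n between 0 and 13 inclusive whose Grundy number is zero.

0, 2, 4, 6, 8, 10, 12

n :  0  1  2  3  4  5  6  7  8  9 10 11 12 13
G :  0  1  0  1  0  1  0  1  0  1  0  1  0  1
P-positions are exactly the n with G(n) = 0.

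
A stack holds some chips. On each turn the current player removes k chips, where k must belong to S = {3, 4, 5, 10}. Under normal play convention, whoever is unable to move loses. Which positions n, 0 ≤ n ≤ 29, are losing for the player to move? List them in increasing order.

G(0) = 0
G(1) = mex{} = 0
G(2) = mex{} = 0
G(3) = mex{0} = 1
G(4) = mex{0,0} = 1
G(5) = mex{0,0,0} = 1
G(6) = mex{1,0,0} = 2
G(7) = mex{1,1,0} = 2
G(8) = mex{1,1,1} = 0
G(9) = mex{2,1,1} = 0
G(10) = mex{2,2,1,0} = 3
G(11) = mex{0,2,2,0} = 1
G(12) = mex{0,0,2,0} = 1
G(13) = mex{3,0,0,1} = 2
G(14) = mex{1,3,0,1} = 2
G(15) = mex{1,1,3,1} = 0
G(16) = mex{2,1,1,2} = 0
G(17) = mex{2,2,1,2} = 0
G(18) = mex{0,2,2,0} = 1
G(19) = mex{0,0,2,0} = 1
G(20) = mex{0,0,0,3} = 1
G(21) = mex{1,0,0,1} = 2
G(22) = mex{1,1,0,1} = 2
G(23) = mex{1,1,1,2} = 0
G(24) = mex{2,1,1,2} = 0
G(25) = mex{2,2,1,0} = 3
G(26) = mex{0,2,2,0} = 1
G(27) = mex{0,0,2,0} = 1
G(28) = mex{3,0,0,1} = 2
G(29) = mex{1,3,0,1} = 2
P-positions are exactly the n with G(n) = 0.

0, 1, 2, 8, 9, 15, 16, 17, 23, 24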